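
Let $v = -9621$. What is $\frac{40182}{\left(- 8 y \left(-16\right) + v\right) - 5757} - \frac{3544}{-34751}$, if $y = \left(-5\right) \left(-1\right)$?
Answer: $- \frac{672066605}{256080119} \approx -2.6244$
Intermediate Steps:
$y = 5$
$\frac{40182}{\left(- 8 y \left(-16\right) + v\right) - 5757} - \frac{3544}{-34751} = \frac{40182}{\left(\left(-8\right) 5 \left(-16\right) - 9621\right) - 5757} - \frac{3544}{-34751} = \frac{40182}{\left(\left(-40\right) \left(-16\right) - 9621\right) - 5757} - - \frac{3544}{34751} = \frac{40182}{\left(640 - 9621\right) - 5757} + \frac{3544}{34751} = \frac{40182}{-8981 - 5757} + \frac{3544}{34751} = \frac{40182}{-14738} + \frac{3544}{34751} = 40182 \left(- \frac{1}{14738}\right) + \frac{3544}{34751} = - \frac{20091}{7369} + \frac{3544}{34751} = - \frac{672066605}{256080119}$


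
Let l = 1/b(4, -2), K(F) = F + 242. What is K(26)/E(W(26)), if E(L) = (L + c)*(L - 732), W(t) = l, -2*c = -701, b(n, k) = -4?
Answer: -4288/4103529 ≈ -0.0010450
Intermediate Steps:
K(F) = 242 + F
c = 701/2 (c = -1/2*(-701) = 701/2 ≈ 350.50)
l = -1/4 (l = 1/(-4) = -1/4 ≈ -0.25000)
W(t) = -1/4
E(L) = (-732 + L)*(701/2 + L) (E(L) = (L + 701/2)*(L - 732) = (701/2 + L)*(-732 + L) = (-732 + L)*(701/2 + L))
K(26)/E(W(26)) = (242 + 26)/(-256566 + (-1/4)**2 - 763/2*(-1/4)) = 268/(-256566 + 1/16 + 763/8) = 268/(-4103529/16) = 268*(-16/4103529) = -4288/4103529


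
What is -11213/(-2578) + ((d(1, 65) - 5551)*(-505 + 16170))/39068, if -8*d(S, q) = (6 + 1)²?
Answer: -895931690609/402869216 ≈ -2223.9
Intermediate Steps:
d(S, q) = -49/8 (d(S, q) = -(6 + 1)²/8 = -⅛*7² = -⅛*49 = -49/8)
-11213/(-2578) + ((d(1, 65) - 5551)*(-505 + 16170))/39068 = -11213/(-2578) + ((-49/8 - 5551)*(-505 + 16170))/39068 = -11213*(-1/2578) - 44457/8*15665*(1/39068) = 11213/2578 - 696418905/8*1/39068 = 11213/2578 - 696418905/312544 = -895931690609/402869216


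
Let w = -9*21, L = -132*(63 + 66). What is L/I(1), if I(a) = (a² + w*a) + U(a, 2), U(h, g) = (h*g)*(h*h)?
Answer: 2838/31 ≈ 91.548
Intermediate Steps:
L = -17028 (L = -132*129 = -17028)
w = -189
U(h, g) = g*h³ (U(h, g) = (g*h)*h² = g*h³)
I(a) = a² - 189*a + 2*a³ (I(a) = (a² - 189*a) + 2*a³ = a² - 189*a + 2*a³)
L/I(1) = -17028/(-189 + 1 + 2*1²) = -17028/(-189 + 1 + 2*1) = -17028/(-189 + 1 + 2) = -17028/(1*(-186)) = -17028/(-186) = -17028*(-1/186) = 2838/31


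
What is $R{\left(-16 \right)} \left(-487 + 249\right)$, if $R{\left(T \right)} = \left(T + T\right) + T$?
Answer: $11424$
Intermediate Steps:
$R{\left(T \right)} = 3 T$ ($R{\left(T \right)} = 2 T + T = 3 T$)
$R{\left(-16 \right)} \left(-487 + 249\right) = 3 \left(-16\right) \left(-487 + 249\right) = \left(-48\right) \left(-238\right) = 11424$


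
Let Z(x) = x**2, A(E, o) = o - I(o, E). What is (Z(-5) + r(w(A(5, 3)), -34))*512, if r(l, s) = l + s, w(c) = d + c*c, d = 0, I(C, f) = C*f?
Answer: 69120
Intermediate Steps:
A(E, o) = o - E*o (A(E, o) = o - o*E = o - E*o)
w(c) = c**2 (w(c) = 0 + c*c = 0 + c**2 = c**2)
(Z(-5) + r(w(A(5, 3)), -34))*512 = ((-5)**2 + ((3*(1 - 1*5))**2 - 34))*512 = (25 + ((3*(1 - 5))**2 - 34))*512 = (25 + ((3*(-4))**2 - 34))*512 = (25 + ((-12)**2 - 34))*512 = (25 + (144 - 34))*512 = (25 + 110)*512 = 135*512 = 69120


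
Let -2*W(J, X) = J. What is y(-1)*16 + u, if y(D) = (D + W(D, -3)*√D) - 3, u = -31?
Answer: -95 + 8*I ≈ -95.0 + 8.0*I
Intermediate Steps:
W(J, X) = -J/2
y(D) = -3 + D - D^(3/2)/2 (y(D) = (D + (-D/2)*√D) - 3 = (D - D^(3/2)/2) - 3 = -3 + D - D^(3/2)/2)
y(-1)*16 + u = (-3 - 1 - (-1)*I/2)*16 - 31 = (-3 - 1 + I/2)*16 - 31 = (-4 + I/2)*16 - 31 = (-64 + 8*I) - 31 = -95 + 8*I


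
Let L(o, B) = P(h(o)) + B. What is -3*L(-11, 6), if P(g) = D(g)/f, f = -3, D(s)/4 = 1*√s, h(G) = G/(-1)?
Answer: -18 + 4*√11 ≈ -4.7335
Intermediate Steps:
h(G) = -G (h(G) = G*(-1) = -G)
D(s) = 4*√s (D(s) = 4*(1*√s) = 4*√s)
P(g) = -4*√g/3 (P(g) = (4*√g)/(-3) = (4*√g)*(-⅓) = -4*√g/3)
L(o, B) = B - 4*√(-o)/3 (L(o, B) = -4*√(-o)/3 + B = B - 4*√(-o)/3)
-3*L(-11, 6) = -3*(6 - 4*√11/3) = -18 + 4*√11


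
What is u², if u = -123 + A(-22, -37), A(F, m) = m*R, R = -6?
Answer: 9801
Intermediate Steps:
A(F, m) = -6*m (A(F, m) = m*(-6) = -6*m)
u = 99 (u = -123 - 6*(-37) = -123 + 222 = 99)
u² = 99² = 9801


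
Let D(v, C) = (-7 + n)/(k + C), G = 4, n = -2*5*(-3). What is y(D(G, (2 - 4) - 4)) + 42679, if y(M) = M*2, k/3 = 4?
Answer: 128060/3 ≈ 42687.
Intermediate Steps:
k = 12 (k = 3*4 = 12)
n = 30 (n = -10*(-3) = 30)
D(v, C) = 23/(12 + C) (D(v, C) = (-7 + 30)/(12 + C) = 23/(12 + C))
y(M) = 2*M
y(D(G, (2 - 4) - 4)) + 42679 = 2*(23/(12 + ((2 - 4) - 4))) + 42679 = 2*(23/(12 + (-2 - 4))) + 42679 = 2*(23/(12 - 6)) + 42679 = 2*(23/6) + 42679 = 23/3 + 42679 = 128060/3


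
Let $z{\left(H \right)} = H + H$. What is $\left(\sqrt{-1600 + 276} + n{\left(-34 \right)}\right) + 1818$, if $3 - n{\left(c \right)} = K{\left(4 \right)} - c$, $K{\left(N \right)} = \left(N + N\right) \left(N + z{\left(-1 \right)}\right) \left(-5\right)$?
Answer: $1867 + 2 i \sqrt{331} \approx 1867.0 + 36.387 i$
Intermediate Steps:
$z{\left(H \right)} = 2 H$
$K{\left(N \right)} = - 10 N \left(-2 + N\right)$ ($K{\left(N \right)} = \left(N + N\right) \left(N + 2 \left(-1\right)\right) \left(-5\right) = 2 N \left(N - 2\right) \left(-5\right) = 2 N \left(-2 + N\right) \left(-5\right) = - 10 N \left(-2 + N\right)$)
$n{\left(c \right)} = 83 + c$ ($n{\left(c \right)} = 3 - \left(10 \cdot 4 \left(2 - 4\right) - c\right) = 3 - \left(10 \cdot 4 \left(-2\right) - c\right) = 3 - \left(-80 - c\right) = 3 + \left(80 + c\right) = 83 + c$)
$\left(\sqrt{-1600 + 276} + n{\left(-34 \right)}\right) + 1818 = \left(\sqrt{-1600 + 276} + \left(83 - 34\right)\right) + 1818 = \left(\sqrt{-1324} + 49\right) + 1818 = \left(2 i \sqrt{331} + 49\right) + 1818 = \left(49 + 2 i \sqrt{331}\right) + 1818 = 1867 + 2 i \sqrt{331}$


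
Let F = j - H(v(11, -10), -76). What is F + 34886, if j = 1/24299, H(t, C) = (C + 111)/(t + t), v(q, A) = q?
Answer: 1695312515/48598 ≈ 34884.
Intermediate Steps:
H(t, C) = (111 + C)/(2*t) (H(t, C) = (111 + C)/((2*t)) = (111 + C)*(1/(2*t)) = (111 + C)/(2*t))
j = 1/24299 ≈ 4.1154e-5
F = -77313/48598 (F = 1/24299 - (111 - 76)/(2*11) = 1/24299 - 35/(2*11) = 1/24299 - 1*35/22 = 1/24299 - 35/22 = -77313/48598 ≈ -1.5909)
F + 34886 = -77313/48598 + 34886 = 1695312515/48598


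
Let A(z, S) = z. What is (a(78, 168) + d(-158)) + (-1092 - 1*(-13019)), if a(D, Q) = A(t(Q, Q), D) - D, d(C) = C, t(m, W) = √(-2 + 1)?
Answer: 11691 + I ≈ 11691.0 + 1.0*I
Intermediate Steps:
t(m, W) = I (t(m, W) = √(-1) = I)
a(D, Q) = I - D
(a(78, 168) + d(-158)) + (-1092 - 1*(-13019)) = ((I - 1*78) - 158) + (-1092 - 1*(-13019)) = ((I - 78) - 158) + (-1092 + 13019) = ((-78 + I) - 158) + 11927 = (-236 + I) + 11927 = 11691 + I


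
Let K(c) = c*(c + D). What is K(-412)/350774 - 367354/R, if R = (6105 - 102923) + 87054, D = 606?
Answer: 32019453751/856239334 ≈ 37.395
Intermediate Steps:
K(c) = c*(606 + c) (K(c) = c*(c + 606) = c*(606 + c))
R = -9764 (R = -96818 + 87054 = -9764)
K(-412)/350774 - 367354/R = -412*(606 - 412)/350774 - 367354/(-9764) = -412*194*(1/350774) - 367354*(-1/9764) = -79928*1/350774 + 183677/4882 = -39964/175387 + 183677/4882 = 32019453751/856239334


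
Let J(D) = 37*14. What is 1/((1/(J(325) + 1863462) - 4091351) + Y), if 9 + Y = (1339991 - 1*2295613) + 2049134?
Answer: -1863980/5587928715039 ≈ -3.3357e-7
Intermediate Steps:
J(D) = 518
Y = 1093503 (Y = -9 + ((1339991 - 1*2295613) + 2049134) = -9 + ((1339991 - 2295613) + 2049134) = -9 + (-955622 + 2049134) = -9 + 1093512 = 1093503)
1/((1/(J(325) + 1863462) - 4091351) + Y) = 1/((1/(518 + 1863462) - 4091351) + 1093503) = 1/((1/1863980 - 4091351) + 1093503) = 1/(-7626196436979/1863980 + 1093503) = 1/(-5587928715039/1863980) = -1863980/5587928715039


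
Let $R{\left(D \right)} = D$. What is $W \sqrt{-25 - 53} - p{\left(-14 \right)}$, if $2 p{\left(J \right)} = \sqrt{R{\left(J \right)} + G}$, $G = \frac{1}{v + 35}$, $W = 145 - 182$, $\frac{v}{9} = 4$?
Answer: $\frac{i \left(- \sqrt{70503} - 5254 \sqrt{78}\right)}{142} \approx - 328.65 i$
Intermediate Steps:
$v = 36$ ($v = 9 \cdot 4 = 36$)
$W = -37$
$G = \frac{1}{71}$ ($G = \frac{1}{36 + 35} = \frac{1}{71} \approx 0.014085$)
$p{\left(J \right)} = \frac{\sqrt{\frac{1}{71} + J}}{2}$ ($p{\left(J \right)} = \frac{\sqrt{J + \frac{1}{71}}}{2} = \frac{\sqrt{\frac{1}{71} + J}}{2}$)
$W \sqrt{-25 - 53} - p{\left(-14 \right)} = - 37 \sqrt{-25 - 53} - \frac{\sqrt{71 + 5041 \left(-14\right)}}{142} = - 37 \sqrt{-78} - \frac{\sqrt{71 - 70574}}{142} = - 37 i \sqrt{78} - \frac{\sqrt{-70503}}{142} = - 37 i \sqrt{78} - \frac{i \sqrt{70503}}{142}$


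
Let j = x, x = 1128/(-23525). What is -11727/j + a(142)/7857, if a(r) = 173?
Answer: 722523695873/2954232 ≈ 2.4457e+5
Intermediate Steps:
x = -1128/23525 (x = 1128*(-1/23525) = -1128/23525 ≈ -0.047949)
j = -1128/23525 ≈ -0.047949
-11727/j + a(142)/7857 = -11727/(-1128/23525) + 173/7857 = -11727*(-23525/1128) + 173*(1/7857) = 91959225/376 + 173/7857 = 722523695873/2954232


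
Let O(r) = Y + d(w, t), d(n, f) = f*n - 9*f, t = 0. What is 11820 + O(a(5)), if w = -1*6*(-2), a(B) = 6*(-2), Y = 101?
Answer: 11921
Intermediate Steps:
a(B) = -12
w = 12 (w = -6*(-2) = 12)
d(n, f) = -9*f + f*n
O(r) = 101 (O(r) = 101 + 0*(-9 + 12) = 101 + 0*3 = 101 + 0 = 101)
11820 + O(a(5)) = 11820 + 101 = 11921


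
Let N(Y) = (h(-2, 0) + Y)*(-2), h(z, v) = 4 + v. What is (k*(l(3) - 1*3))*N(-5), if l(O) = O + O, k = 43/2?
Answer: 129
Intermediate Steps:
k = 43/2 (k = 43*(½) = 43/2 ≈ 21.500)
l(O) = 2*O
N(Y) = -8 - 2*Y (N(Y) = ((4 + 0) + Y)*(-2) = (4 + Y)*(-2) = -8 - 2*Y)
(k*(l(3) - 1*3))*N(-5) = (43*(2*3 - 1*3)/2)*(-8 - 2*(-5)) = (43*(6 - 3)/2)*(-8 + 10) = ((43/2)*3)*2 = (129/2)*2 = 129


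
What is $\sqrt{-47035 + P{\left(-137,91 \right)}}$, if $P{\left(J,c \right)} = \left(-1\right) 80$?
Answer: $3 i \sqrt{5235} \approx 217.06 i$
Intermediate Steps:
$P{\left(J,c \right)} = -80$
$\sqrt{-47035 + P{\left(-137,91 \right)}} = \sqrt{-47035 - 80} = \sqrt{-47115} = 3 i \sqrt{5235}$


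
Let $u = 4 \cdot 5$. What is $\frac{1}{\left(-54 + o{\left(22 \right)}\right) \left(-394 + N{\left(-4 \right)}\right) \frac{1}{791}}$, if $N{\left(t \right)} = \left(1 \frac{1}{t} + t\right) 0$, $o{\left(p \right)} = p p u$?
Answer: $- \frac{791}{3792644} \approx -0.00020856$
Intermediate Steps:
$u = 20$
$o{\left(p \right)} = 20 p^{2}$ ($o{\left(p \right)} = p p 20 = p^{2} \cdot 20 = 20 p^{2}$)
$N{\left(t \right)} = 0$ ($N{\left(t \right)} = \left(\frac{1}{t} + t\right) 0 = \left(t + \frac{1}{t}\right) 0 = 0$)
$\frac{1}{\left(-54 + o{\left(22 \right)}\right) \left(-394 + N{\left(-4 \right)}\right) \frac{1}{791}} = \frac{1}{\left(-54 + 20 \cdot 22^{2}\right) \left(-394 + 0\right) \frac{1}{791}} = \frac{1}{\left(-54 + 20 \cdot 484\right) \left(-394\right) \frac{1}{791}} = \frac{1}{\left(-54 + 9680\right) \left(-394\right) \frac{1}{791}} = \frac{1}{9626 \left(-394\right) \frac{1}{791}} = \frac{1}{\left(-3792644\right) \frac{1}{791}} = \frac{1}{- \frac{3792644}{791}} = - \frac{791}{3792644}$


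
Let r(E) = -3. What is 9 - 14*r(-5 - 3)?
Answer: 51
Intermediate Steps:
9 - 14*r(-5 - 3) = 9 - 14*(-3) = 9 + 42 = 51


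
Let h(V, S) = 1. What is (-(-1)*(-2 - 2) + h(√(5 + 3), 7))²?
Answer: 9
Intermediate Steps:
(-(-1)*(-2 - 2) + h(√(5 + 3), 7))² = (-(-1)*(-2 - 2) + 1)² = (-(-1)*(-4) + 1)² = (-1*4 + 1)² = (-4 + 1)² = (-3)² = 9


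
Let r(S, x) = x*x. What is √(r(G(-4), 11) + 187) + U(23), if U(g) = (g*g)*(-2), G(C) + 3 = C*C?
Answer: -1058 + 2*√77 ≈ -1040.4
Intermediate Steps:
G(C) = -3 + C² (G(C) = -3 + C*C = -3 + C²)
r(S, x) = x²
U(g) = -2*g² (U(g) = g²*(-2) = -2*g²)
√(r(G(-4), 11) + 187) + U(23) = √(11² + 187) - 2*23² = √(121 + 187) - 2*529 = √308 - 1058 = 2*√77 - 1058 = -1058 + 2*√77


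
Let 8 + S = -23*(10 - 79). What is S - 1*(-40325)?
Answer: 41904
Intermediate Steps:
S = 1579 (S = -8 - 23*(10 - 79) = -8 - 23*(-69) = -8 + 1587 = 1579)
S - 1*(-40325) = 1579 - 1*(-40325) = 1579 + 40325 = 41904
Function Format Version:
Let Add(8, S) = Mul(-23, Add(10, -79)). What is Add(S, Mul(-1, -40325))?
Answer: 41904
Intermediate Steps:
S = 1579 (S = Add(-8, Mul(-23, Add(10, -79))) = Add(-8, Mul(-23, -69)) = Add(-8, 1587) = 1579)
Add(S, Mul(-1, -40325)) = Add(1579, Mul(-1, -40325)) = Add(1579, 40325) = 41904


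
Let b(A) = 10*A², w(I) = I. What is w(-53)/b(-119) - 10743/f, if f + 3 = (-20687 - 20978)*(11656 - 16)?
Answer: -8060885243/22892701063610 ≈ -0.00035212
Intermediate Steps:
f = -484980603 (f = -3 + (-20687 - 20978)*(11656 - 16) = -3 - 41665*11640 = -3 - 484980600 = -484980603)
w(-53)/b(-119) - 10743/f = -53/(10*(-119)²) - 10743/(-484980603) = -53/(10*14161) - 10743*(-1/484980603) = -53/141610 + 3581/161660201 = -8060885243/22892701063610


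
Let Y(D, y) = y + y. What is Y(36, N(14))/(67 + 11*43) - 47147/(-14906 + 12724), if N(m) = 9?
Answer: 354148/16365 ≈ 21.641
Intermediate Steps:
Y(D, y) = 2*y
Y(36, N(14))/(67 + 11*43) - 47147/(-14906 + 12724) = (2*9)/(67 + 11*43) - 47147/(-14906 + 12724) = 18/(67 + 473) - 47147/(-2182) = 18/540 - 47147*(-1/2182) = 18*(1/540) + 47147/2182 = 1/30 + 47147/2182 = 354148/16365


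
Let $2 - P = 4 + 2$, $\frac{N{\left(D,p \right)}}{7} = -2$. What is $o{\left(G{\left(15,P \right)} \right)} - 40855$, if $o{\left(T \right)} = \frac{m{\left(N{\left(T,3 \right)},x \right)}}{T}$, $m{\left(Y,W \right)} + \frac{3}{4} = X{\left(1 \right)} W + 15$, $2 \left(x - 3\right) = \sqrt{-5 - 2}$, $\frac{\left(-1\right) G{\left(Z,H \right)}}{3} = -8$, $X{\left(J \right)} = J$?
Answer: $- \frac{1307337}{32} + \frac{i \sqrt{7}}{48} \approx -40854.0 + 0.05512 i$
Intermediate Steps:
$N{\left(D,p \right)} = -14$ ($N{\left(D,p \right)} = 7 \left(-2\right) = -14$)
$P = -4$ ($P = 2 - \left(4 + 2\right) = 2 - 6 = -4$)
$G{\left(Z,H \right)} = 24$ ($G{\left(Z,H \right)} = \left(-3\right) \left(-8\right) = 24$)
$x = 3 + \frac{i \sqrt{7}}{2}$ ($x = 3 + \frac{\sqrt{-5 - 2}}{2} = 3 + \frac{\sqrt{-7}}{2} = 3 + \frac{i \sqrt{7}}{2} \approx 3.0 + 1.3229 i$)
$m{\left(Y,W \right)} = \frac{57}{4} + W$ ($m{\left(Y,W \right)} = - \frac{3}{4} + \left(1 W + 15\right) = - \frac{3}{4} + \left(W + 15\right) = - \frac{3}{4} + \left(15 + W\right) = \frac{57}{4} + W$)
$o{\left(T \right)} = \frac{\frac{69}{4} + \frac{i \sqrt{7}}{2}}{T}$ ($o{\left(T \right)} = \frac{\frac{57}{4} + \left(3 + \frac{i \sqrt{7}}{2}\right)}{T} = \frac{\frac{69}{4} + \frac{i \sqrt{7}}{2}}{T}$)
$o{\left(G{\left(15,P \right)} \right)} - 40855 = \frac{69 + 2 i \sqrt{7}}{4 \cdot 24} - 40855 = \frac{1}{4} \cdot \frac{1}{24} \left(69 + 2 i \sqrt{7}\right) - 40855 = \left(\frac{23}{32} + \frac{i \sqrt{7}}{48}\right) - 40855 = - \frac{1307337}{32} + \frac{i \sqrt{7}}{48}$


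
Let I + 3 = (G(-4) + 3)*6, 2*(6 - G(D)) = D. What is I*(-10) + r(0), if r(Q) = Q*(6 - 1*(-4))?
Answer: -630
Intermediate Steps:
G(D) = 6 - D/2
r(Q) = 10*Q (r(Q) = Q*(6 + 4) = Q*10 = 10*Q)
I = 63 (I = -3 + ((6 - ½*(-4)) + 3)*6 = -3 + ((6 + 2) + 3)*6 = -3 + (8 + 3)*6 = -3 + 11*6 = -3 + 66 = 63)
I*(-10) + r(0) = 63*(-10) + 10*0 = -630 + 0 = -630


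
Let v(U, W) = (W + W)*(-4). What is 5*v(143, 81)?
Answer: -3240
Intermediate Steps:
v(U, W) = -8*W (v(U, W) = (2*W)*(-4) = -8*W)
5*v(143, 81) = 5*(-8*81) = 5*(-648) = -3240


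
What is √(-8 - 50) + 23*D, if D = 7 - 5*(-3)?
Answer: 506 + I*√58 ≈ 506.0 + 7.6158*I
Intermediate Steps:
D = 22 (D = 7 + 15 = 22)
√(-8 - 50) + 23*D = √(-8 - 50) + 23*22 = √(-58) + 506 = I*√58 + 506 = 506 + I*√58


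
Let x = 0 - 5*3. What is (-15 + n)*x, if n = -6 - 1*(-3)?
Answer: 270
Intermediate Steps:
x = -15 (x = 0 - 15 = -15)
n = -3 (n = -6 + 3 = -3)
(-15 + n)*x = (-15 - 3)*(-15) = -18*(-15) = 270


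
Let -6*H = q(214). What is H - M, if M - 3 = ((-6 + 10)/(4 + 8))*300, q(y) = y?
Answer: -416/3 ≈ -138.67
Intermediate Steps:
M = 103 (M = 3 + ((-6 + 10)/(4 + 8))*300 = 3 + (4/12)*300 = 3 + (4*(1/12))*300 = 3 + (⅓)*300 = 3 + 100 = 103)
H = -107/3 (H = -⅙*214 = -107/3 ≈ -35.667)
H - M = -107/3 - 1*103 = -107/3 - 103 = -416/3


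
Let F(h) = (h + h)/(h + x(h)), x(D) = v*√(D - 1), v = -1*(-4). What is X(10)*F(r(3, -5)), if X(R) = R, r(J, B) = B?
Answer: 500/121 + 400*I*√6/121 ≈ 4.1322 + 8.0975*I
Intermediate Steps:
v = 4
x(D) = 4*√(-1 + D) (x(D) = 4*√(D - 1) = 4*√(-1 + D))
F(h) = 2*h/(h + 4*√(-1 + h)) (F(h) = (h + h)/(h + 4*√(-1 + h)) = (2*h)/(h + 4*√(-1 + h)) = 2*h/(h + 4*√(-1 + h)))
X(10)*F(r(3, -5)) = 10*(2*(-5)/(-5 + 4*√(-1 - 5))) = 10*(2*(-5)/(-5 + 4*√(-6))) = 10*(2*(-5)/(-5 + 4*(I*√6))) = 10*(2*(-5)/(-5 + 4*I*√6)) = 10*(-10/(-5 + 4*I*√6)) = -100/(-5 + 4*I*√6)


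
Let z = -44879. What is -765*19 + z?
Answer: -59414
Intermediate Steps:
-765*19 + z = -765*19 - 44879 = -14535 - 44879 = -59414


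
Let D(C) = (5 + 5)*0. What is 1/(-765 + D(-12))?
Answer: -1/765 ≈ -0.0013072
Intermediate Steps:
D(C) = 0 (D(C) = 10*0 = 0)
1/(-765 + D(-12)) = 1/(-765 + 0) = 1/(-765) = -1/765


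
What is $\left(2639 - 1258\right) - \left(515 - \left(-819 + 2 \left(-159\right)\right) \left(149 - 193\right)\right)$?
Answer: $50894$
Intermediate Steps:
$\left(2639 - 1258\right) - \left(515 - \left(-819 + 2 \left(-159\right)\right) \left(149 - 193\right)\right) = 1381 - \left(515 - \left(-819 - 318\right) \left(-44\right)\right) = 1381 - -49513 = 1381 + \left(50028 - 515\right) = 1381 + 49513 = 50894$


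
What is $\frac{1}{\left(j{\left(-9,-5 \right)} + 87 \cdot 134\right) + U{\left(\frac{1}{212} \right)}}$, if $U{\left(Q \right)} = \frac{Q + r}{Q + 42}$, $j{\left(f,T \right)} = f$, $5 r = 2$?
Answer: $\frac{3425}{39897858} \approx 8.5844 \cdot 10^{-5}$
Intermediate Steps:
$r = \frac{2}{5}$ ($r = \frac{1}{5} \cdot 2 = \frac{2}{5} \approx 0.4$)
$U{\left(Q \right)} = \frac{\frac{2}{5} + Q}{42 + Q}$ ($U{\left(Q \right)} = \frac{Q + \frac{2}{5}}{Q + 42} = \frac{\frac{2}{5} + Q}{42 + Q}$)
$\frac{1}{\left(j{\left(-9,-5 \right)} + 87 \cdot 134\right) + U{\left(\frac{1}{212} \right)}} = \frac{1}{\left(-9 + 87 \cdot 134\right) + \frac{\frac{2}{5} + \frac{1}{212}}{42 + \frac{1}{212}}} = \frac{1}{\left(-9 + 11658\right) + \frac{\frac{2}{5} + \frac{1}{212}}{42 + \frac{1}{212}}} = \frac{1}{11649 + \frac{1}{\frac{8905}{212}} \cdot \frac{429}{1060}} = \frac{1}{11649 + \frac{212}{8905} \cdot \frac{429}{1060}} = \frac{1}{11649 + \frac{33}{3425}} = \frac{1}{\frac{39897858}{3425}} = \frac{3425}{39897858}$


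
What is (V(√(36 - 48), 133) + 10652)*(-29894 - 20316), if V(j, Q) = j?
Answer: -534836920 - 100420*I*√3 ≈ -5.3484e+8 - 1.7393e+5*I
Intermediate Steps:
(V(√(36 - 48), 133) + 10652)*(-29894 - 20316) = (√(36 - 48) + 10652)*(-29894 - 20316) = (√(-12) + 10652)*(-50210) = (2*I*√3 + 10652)*(-50210) = (10652 + 2*I*√3)*(-50210) = -534836920 - 100420*I*√3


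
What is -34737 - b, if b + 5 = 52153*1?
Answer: -86885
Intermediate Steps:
b = 52148 (b = -5 + 52153*1 = -5 + 52153 = 52148)
-34737 - b = -34737 - 1*52148 = -34737 - 52148 = -86885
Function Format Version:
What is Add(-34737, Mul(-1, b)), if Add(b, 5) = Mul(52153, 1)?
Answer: -86885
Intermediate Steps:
b = 52148 (b = Add(-5, Mul(52153, 1)) = Add(-5, 52153) = 52148)
Add(-34737, Mul(-1, b)) = Add(-34737, Mul(-1, 52148)) = Add(-34737, -52148) = -86885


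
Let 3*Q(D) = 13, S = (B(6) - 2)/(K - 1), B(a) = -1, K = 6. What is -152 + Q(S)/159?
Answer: -72491/477 ≈ -151.97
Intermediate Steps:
S = -⅗ (S = (-1 - 2)/(6 - 1) = -3/5 = -3*⅕ = -⅗ ≈ -0.60000)
Q(D) = 13/3 (Q(D) = (⅓)*13 = 13/3)
-152 + Q(S)/159 = -152 + (13/3)/159 = -152 + (1/159)*(13/3) = -152 + 13/477 = -72491/477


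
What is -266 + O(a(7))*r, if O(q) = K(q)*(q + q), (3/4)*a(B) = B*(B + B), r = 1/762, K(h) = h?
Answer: -758450/3429 ≈ -221.19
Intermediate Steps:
r = 1/762 ≈ 0.0013123
a(B) = 8*B²/3 (a(B) = 4*(B*(B + B))/3 = 4*(B*(2*B))/3 = 4*(2*B²)/3 = 8*B²/3)
O(q) = 2*q² (O(q) = q*(q + q) = q*(2*q) = 2*q²)
-266 + O(a(7))*r = -266 + (2*((8/3)*7²)²)*(1/762) = -266 + (2*((8/3)*49)²)*(1/762) = -266 + (2*(392/3)²)*(1/762) = -266 + (2*(153664/9))*(1/762) = -266 + (307328/9)*(1/762) = -266 + 153664/3429 = -758450/3429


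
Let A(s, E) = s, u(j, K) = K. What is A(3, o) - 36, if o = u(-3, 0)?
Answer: -33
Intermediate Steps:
o = 0
A(3, o) - 36 = 3 - 36 = -33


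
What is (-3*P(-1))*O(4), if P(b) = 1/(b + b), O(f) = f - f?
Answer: 0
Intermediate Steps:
O(f) = 0
P(b) = 1/(2*b)
(-3*P(-1))*O(4) = -3/(2*(-1))*0 = -3*(-1)/2*0 = -3*(-½)*0 = (3/2)*0 = 0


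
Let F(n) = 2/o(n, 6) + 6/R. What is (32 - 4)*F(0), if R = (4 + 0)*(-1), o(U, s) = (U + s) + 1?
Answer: -34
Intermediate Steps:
o(U, s) = 1 + U + s
R = -4 (R = 4*(-1) = -4)
F(n) = -3/2 + 2/(7 + n) (F(n) = 2/(1 + n + 6) + 6/(-4) = 2/(7 + n) + 6*(-¼) = 2/(7 + n) - 3/2 = -3/2 + 2/(7 + n))
(32 - 4)*F(0) = (32 - 4)*((-17 - 3*0)/(2*(7 + 0))) = 28*((½)*(-17 + 0)/7) = 28*((½)*(⅐)*(-17)) = 28*(-17/14) = -34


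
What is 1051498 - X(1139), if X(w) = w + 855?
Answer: 1049504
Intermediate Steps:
X(w) = 855 + w
1051498 - X(1139) = 1051498 - (855 + 1139) = 1051498 - 1*1994 = 1051498 - 1994 = 1049504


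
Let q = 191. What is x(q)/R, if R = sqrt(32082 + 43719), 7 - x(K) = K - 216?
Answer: 32*sqrt(75801)/75801 ≈ 0.11623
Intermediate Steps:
x(K) = 223 - K (x(K) = 7 - (K - 216) = 7 - (-216 + K) = 7 + (216 - K) = 223 - K)
R = sqrt(75801) ≈ 275.32
x(q)/R = (223 - 1*191)/(sqrt(75801)) = (223 - 191)*(sqrt(75801)/75801) = 32*(sqrt(75801)/75801) = 32*sqrt(75801)/75801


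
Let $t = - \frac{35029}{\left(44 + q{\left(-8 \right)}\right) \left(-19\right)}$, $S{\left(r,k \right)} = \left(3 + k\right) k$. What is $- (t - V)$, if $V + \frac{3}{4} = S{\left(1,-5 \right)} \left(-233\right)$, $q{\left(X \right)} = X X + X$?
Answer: $- \frac{2231727}{950} \approx -2349.2$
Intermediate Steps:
$q{\left(X \right)} = X + X^{2}$ ($q{\left(X \right)} = X^{2} + X = X + X^{2}$)
$S{\left(r,k \right)} = k \left(3 + k\right)$
$t = \frac{35029}{1900}$ ($t = - \frac{35029}{\left(44 - 8 \left(1 - 8\right)\right) \left(-19\right)} = - \frac{35029}{\left(44 - -56\right) \left(-19\right)} = - \frac{35029}{\left(44 + 56\right) \left(-19\right)} = - \frac{35029}{100 \left(-19\right)} = - \frac{35029}{-1900} = \left(-35029\right) \left(- \frac{1}{1900}\right) = \frac{35029}{1900} \approx 18.436$)
$V = - \frac{9323}{4}$ ($V = - \frac{3}{4} + - 5 \left(3 - 5\right) \left(-233\right) = - \frac{3}{4} + \left(-5\right) \left(-2\right) \left(-233\right) = - \frac{3}{4} + 10 \left(-233\right) = - \frac{3}{4} - 2330 = - \frac{9323}{4} \approx -2330.8$)
$- (t - V) = - (\frac{35029}{1900} - - \frac{9323}{4}) = - (\frac{35029}{1900} + \frac{9323}{4}) = \left(-1\right) \frac{2231727}{950} = - \frac{2231727}{950}$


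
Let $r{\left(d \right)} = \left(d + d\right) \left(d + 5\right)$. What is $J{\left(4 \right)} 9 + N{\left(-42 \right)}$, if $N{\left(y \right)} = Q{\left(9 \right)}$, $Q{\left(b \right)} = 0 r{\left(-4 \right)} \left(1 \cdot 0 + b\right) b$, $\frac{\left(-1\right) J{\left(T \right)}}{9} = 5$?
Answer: $-405$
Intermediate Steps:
$r{\left(d \right)} = 2 d \left(5 + d\right)$
$J{\left(T \right)} = -45$ ($J{\left(T \right)} = \left(-9\right) 5 = -45$)
$Q{\left(b \right)} = 0$ ($Q{\left(b \right)} = 0 \cdot 2 \left(-4\right) \left(5 - 4\right) \left(1 \cdot 0 + b\right) b = 0 \cdot 2 \left(-4\right) 1 \left(0 + b\right) b = 0 \left(-8\right) b b = 0 b b = 0 b = 0$)
$N{\left(y \right)} = 0$
$J{\left(4 \right)} 9 + N{\left(-42 \right)} = \left(-45\right) 9 + 0 = -405 + 0 = -405$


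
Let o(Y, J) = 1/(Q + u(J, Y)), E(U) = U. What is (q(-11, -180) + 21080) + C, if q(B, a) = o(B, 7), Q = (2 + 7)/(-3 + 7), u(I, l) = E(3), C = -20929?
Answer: 3175/21 ≈ 151.19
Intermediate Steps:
u(I, l) = 3
Q = 9/4 ≈ 2.2500
o(Y, J) = 4/21 (o(Y, J) = 1/(9/4 + 3) = 1/(21/4) = 4/21)
q(B, a) = 4/21
(q(-11, -180) + 21080) + C = (4/21 + 21080) - 20929 = 442684/21 - 20929 = 3175/21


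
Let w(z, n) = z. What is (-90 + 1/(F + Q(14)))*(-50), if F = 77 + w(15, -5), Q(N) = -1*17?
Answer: 13498/3 ≈ 4499.3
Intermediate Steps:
Q(N) = -17
F = 92 (F = 77 + 15 = 92)
(-90 + 1/(F + Q(14)))*(-50) = (-90 + 1/(92 - 17))*(-50) = (-90 + 1/75)*(-50) = -6749/75*(-50) = 13498/3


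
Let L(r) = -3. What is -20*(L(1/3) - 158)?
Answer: 3220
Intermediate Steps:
-20*(L(1/3) - 158) = -20*(-3 - 158) = -20*(-161) = 3220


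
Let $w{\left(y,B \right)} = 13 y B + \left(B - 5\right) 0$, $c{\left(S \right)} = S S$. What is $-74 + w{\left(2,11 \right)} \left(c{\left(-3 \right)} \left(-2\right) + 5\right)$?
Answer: $-3792$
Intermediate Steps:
$c{\left(S \right)} = S^{2}$
$w{\left(y,B \right)} = 13 B y$ ($w{\left(y,B \right)} = 13 B y + \left(B - 5\right) 0 = 13 B y + \left(-5 + B\right) 0 = 13 B y + 0 = 13 B y$)
$-74 + w{\left(2,11 \right)} \left(c{\left(-3 \right)} \left(-2\right) + 5\right) = -74 + 13 \cdot 11 \cdot 2 \left(\left(-3\right)^{2} \left(-2\right) + 5\right) = -74 + 286 \left(9 \left(-2\right) + 5\right) = -74 + 286 \left(-18 + 5\right) = -74 + 286 \left(-13\right) = -74 - 3718 = -3792$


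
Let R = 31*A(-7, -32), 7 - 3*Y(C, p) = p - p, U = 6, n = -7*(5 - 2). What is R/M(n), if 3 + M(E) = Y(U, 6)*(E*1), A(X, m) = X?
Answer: 217/52 ≈ 4.1731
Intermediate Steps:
n = -21 (n = -7*3 = -21)
Y(C, p) = 7/3 (Y(C, p) = 7/3 - (p - p)/3 = 7/3 - 1/3*0 = 7/3 + 0 = 7/3)
M(E) = -3 + 7*E/3 (M(E) = -3 + 7*(E*1)/3 = -3 + 7*E/3)
R = -217 (R = 31*(-7) = -217)
R/M(n) = -217/(-3 + (7/3)*(-21)) = -217/(-3 - 49) = -217/(-52) = -217*(-1/52) = 217/52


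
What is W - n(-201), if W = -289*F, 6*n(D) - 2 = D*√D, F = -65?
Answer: 56354/3 + 67*I*√201/2 ≈ 18785.0 + 474.94*I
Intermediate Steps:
n(D) = ⅓ + D^(3/2)/6 (n(D) = ⅓ + (D*√D)/6 = ⅓ + D^(3/2)/6)
W = 18785 (W = -289*(-65) = -1*(-18785) = 18785)
W - n(-201) = 18785 - (⅓ + (-201)^(3/2)/6) = 18785 - (⅓ + (-201*I*√201)/6) = 18785 - (⅓ - 67*I*√201/2) = 18785 + (-⅓ + 67*I*√201/2) = 56354/3 + 67*I*√201/2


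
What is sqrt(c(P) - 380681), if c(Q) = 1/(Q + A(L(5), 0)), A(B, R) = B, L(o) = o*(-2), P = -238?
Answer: I*sqrt(5853351118)/124 ≈ 616.99*I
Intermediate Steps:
L(o) = -2*o
c(Q) = 1/(-10 + Q) (c(Q) = 1/(Q - 2*5) = 1/(Q - 10) = 1/(-10 + Q))
sqrt(c(P) - 380681) = sqrt(1/(-10 - 238) - 380681) = sqrt(1/(-248) - 380681) = sqrt(-1/248 - 380681) = sqrt(-94408889/248) = I*sqrt(5853351118)/124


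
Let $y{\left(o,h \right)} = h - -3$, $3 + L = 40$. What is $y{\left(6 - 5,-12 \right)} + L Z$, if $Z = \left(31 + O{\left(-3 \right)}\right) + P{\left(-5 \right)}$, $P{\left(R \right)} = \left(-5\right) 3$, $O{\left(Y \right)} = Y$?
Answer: $472$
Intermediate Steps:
$L = 37$ ($L = -3 + 40 = 37$)
$P{\left(R \right)} = -15$
$y{\left(o,h \right)} = 3 + h$ ($y{\left(o,h \right)} = h + 3 = 3 + h$)
$Z = 13$ ($Z = \left(31 - 3\right) - 15 = 28 - 15 = 13$)
$y{\left(6 - 5,-12 \right)} + L Z = \left(3 - 12\right) + 37 \cdot 13 = -9 + 481 = 472$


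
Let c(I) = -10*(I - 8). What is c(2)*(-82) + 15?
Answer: -4905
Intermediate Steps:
c(I) = 80 - 10*I (c(I) = -10*(-8 + I) = 80 - 10*I)
c(2)*(-82) + 15 = (80 - 10*2)*(-82) + 15 = (80 - 20)*(-82) + 15 = 60*(-82) + 15 = -4920 + 15 = -4905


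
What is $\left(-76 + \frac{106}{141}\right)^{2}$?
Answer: $\frac{112572100}{19881} \approx 5662.3$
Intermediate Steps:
$\left(-76 + \frac{106}{141}\right)^{2} = \left(- \frac{10610}{141}\right)^{2} = \frac{112572100}{19881}$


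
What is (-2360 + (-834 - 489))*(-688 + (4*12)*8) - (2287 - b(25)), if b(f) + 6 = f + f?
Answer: 1117389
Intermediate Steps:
b(f) = -6 + 2*f (b(f) = -6 + (f + f) = -6 + 2*f)
(-2360 + (-834 - 489))*(-688 + (4*12)*8) - (2287 - b(25)) = (-2360 + (-834 - 489))*(-688 + (4*12)*8) - (2287 - (-6 + 2*25)) = (-2360 - 1323)*(-688 + 48*8) - (2287 - (-6 + 50)) = -3683*(-688 + 384) - (2287 - 1*44) = -3683*(-304) - (2287 - 44) = 1119632 - 1*2243 = 1119632 - 2243 = 1117389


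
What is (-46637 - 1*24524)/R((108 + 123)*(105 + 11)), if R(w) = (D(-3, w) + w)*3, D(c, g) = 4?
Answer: -71161/80400 ≈ -0.88509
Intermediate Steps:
R(w) = 12 + 3*w (R(w) = (4 + w)*3 = 12 + 3*w)
(-46637 - 1*24524)/R((108 + 123)*(105 + 11)) = (-46637 - 1*24524)/(12 + 3*((108 + 123)*(105 + 11))) = (-46637 - 24524)/(12 + 3*(231*116)) = -71161/(12 + 3*26796) = -71161/(12 + 80388) = -71161/80400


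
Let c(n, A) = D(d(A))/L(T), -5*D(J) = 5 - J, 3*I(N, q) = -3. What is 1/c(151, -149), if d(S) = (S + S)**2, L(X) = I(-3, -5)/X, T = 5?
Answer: -1/88799 ≈ -1.1261e-5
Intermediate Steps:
I(N, q) = -1 (I(N, q) = (1/3)*(-3) = -1)
L(X) = -1/X
d(S) = 4*S**2 (d(S) = (2*S)**2 = 4*S**2)
D(J) = -1 + J/5 (D(J) = -(5 - J)/5 = -1 + J/5)
c(n, A) = 5 - 4*A**2 (c(n, A) = (-1 + (4*A**2)/5)/((-1/5)) = (-1 + 4*A**2/5)/((-1*1/5)) = (-1 + 4*A**2/5)/(-1/5) = (-1 + 4*A**2/5)*(-5) = 5 - 4*A**2)
1/c(151, -149) = 1/(5 - 4*(-149)**2) = 1/(5 - 4*22201) = 1/(5 - 88804) = 1/(-88799) = -1/88799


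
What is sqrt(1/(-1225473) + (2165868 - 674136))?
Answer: sqrt(2240259359870683155)/1225473 ≈ 1221.4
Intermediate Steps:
sqrt(1/(-1225473) + (2165868 - 674136)) = sqrt(-1/1225473 + 1491732) = sqrt(1828077289235/1225473) = sqrt(2240259359870683155)/1225473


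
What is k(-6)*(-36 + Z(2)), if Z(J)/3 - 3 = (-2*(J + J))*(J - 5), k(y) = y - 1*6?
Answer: -540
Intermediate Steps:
k(y) = -6 + y (k(y) = y - 6 = -6 + y)
Z(J) = 9 - 12*J*(-5 + J) (Z(J) = 9 + 3*((-2*(J + J))*(J - 5)) = 9 + 3*((-4*J)*(-5 + J)) = 9 + 3*(-4*J*(-5 + J)) = 9 - 12*J*(-5 + J))
k(-6)*(-36 + Z(2)) = (-6 - 6)*(-36 + (9 - 12*2**2 + 60*2)) = -12*(-36 + (9 - 12*4 + 120)) = -12*(-36 + (9 - 48 + 120)) = -12*(-36 + 81) = -12*45 = -540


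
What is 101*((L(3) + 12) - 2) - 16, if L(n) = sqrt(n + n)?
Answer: 994 + 101*sqrt(6) ≈ 1241.4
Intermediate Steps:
L(n) = sqrt(2)*sqrt(n) (L(n) = sqrt(2*n) = sqrt(2)*sqrt(n))
101*((L(3) + 12) - 2) - 16 = 101*((sqrt(2)*sqrt(3) + 12) - 2) - 16 = 101*((sqrt(6) + 12) - 2) - 16 = 101*((12 + sqrt(6)) - 2) - 16 = 101*(10 + sqrt(6)) - 16 = (1010 + 101*sqrt(6)) - 16 = 994 + 101*sqrt(6)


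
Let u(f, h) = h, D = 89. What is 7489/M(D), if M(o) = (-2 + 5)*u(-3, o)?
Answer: 7489/267 ≈ 28.049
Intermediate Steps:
M(o) = 3*o (M(o) = (-2 + 5)*o = 3*o)
7489/M(D) = 7489/((3*89)) = 7489/267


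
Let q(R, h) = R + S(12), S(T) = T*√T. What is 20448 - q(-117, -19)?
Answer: 20565 - 24*√3 ≈ 20523.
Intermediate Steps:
S(T) = T^(3/2)
q(R, h) = R + 24*√3 (q(R, h) = R + 12^(3/2) = R + 24*√3)
20448 - q(-117, -19) = 20448 - (-117 + 24*√3) = 20448 + (117 - 24*√3) = 20565 - 24*√3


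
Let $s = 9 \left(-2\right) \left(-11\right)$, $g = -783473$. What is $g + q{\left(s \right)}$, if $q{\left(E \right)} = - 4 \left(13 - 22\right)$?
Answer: $-783437$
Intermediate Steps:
$s = 198$ ($s = \left(-18\right) \left(-11\right) = 198$)
$q{\left(E \right)} = 36$ ($q{\left(E \right)} = \left(-4\right) \left(-9\right) = 36$)
$g + q{\left(s \right)} = -783473 + 36 = -783437$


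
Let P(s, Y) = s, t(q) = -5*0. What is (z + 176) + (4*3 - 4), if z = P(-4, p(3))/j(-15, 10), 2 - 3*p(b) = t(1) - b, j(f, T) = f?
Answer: 2764/15 ≈ 184.27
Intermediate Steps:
t(q) = 0
p(b) = ⅔ + b/3 (p(b) = ⅔ - (0 - b)/3 = ⅔ - (-1)*b/3 = ⅔ + b/3)
z = 4/15 (z = -4/(-15) = -4*(-1/15) = 4/15 ≈ 0.26667)
(z + 176) + (4*3 - 4) = (4/15 + 176) + (4*3 - 4) = 2644/15 + (12 - 4) = 2644/15 + 8 = 2764/15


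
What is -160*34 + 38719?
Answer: 33279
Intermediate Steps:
-160*34 + 38719 = -5440 + 38719 = 33279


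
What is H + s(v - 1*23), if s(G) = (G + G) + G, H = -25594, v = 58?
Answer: -25489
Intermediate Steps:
s(G) = 3*G (s(G) = 2*G + G = 3*G)
H + s(v - 1*23) = -25594 + 3*(58 - 1*23) = -25594 + 3*(58 - 23) = -25594 + 3*35 = -25594 + 105 = -25489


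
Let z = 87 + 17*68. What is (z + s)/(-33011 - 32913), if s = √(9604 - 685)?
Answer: -1243/65924 - 3*√991/65924 ≈ -0.020288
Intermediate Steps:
s = 3*√991 (s = √8919 = 3*√991 ≈ 94.440)
z = 1243 (z = 87 + 1156 = 1243)
(z + s)/(-33011 - 32913) = (1243 + 3*√991)/(-33011 - 32913) = (1243 + 3*√991)/(-65924) = (1243 + 3*√991)*(-1/65924) = -1243/65924 - 3*√991/65924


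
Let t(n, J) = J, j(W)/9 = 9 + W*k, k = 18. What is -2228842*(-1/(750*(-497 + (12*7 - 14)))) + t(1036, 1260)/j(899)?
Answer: -122593013/17636625 ≈ -6.9510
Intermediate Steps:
j(W) = 81 + 162*W (j(W) = 9*(9 + W*18) = 9*(9 + 18*W) = 81 + 162*W)
-2228842*(-1/(750*(-497 + (12*7 - 14)))) + t(1036, 1260)/j(899) = -2228842*(-1/(750*(-497 + (12*7 - 14)))) + 1260/(81 + 162*899) = -2228842*(-1/(750*(-497 + (84 - 14)))) + 1260/(81 + 145638) = -2228842*(-1/(750*(-497 + 70))) + 1260/145719 = -2228842/((-750*(-427))) + 1260*(1/145719) = -2228842/320250 + 20/2313 = -2228842*1/320250 + 20/2313 = -159203/22875 + 20/2313 = -122593013/17636625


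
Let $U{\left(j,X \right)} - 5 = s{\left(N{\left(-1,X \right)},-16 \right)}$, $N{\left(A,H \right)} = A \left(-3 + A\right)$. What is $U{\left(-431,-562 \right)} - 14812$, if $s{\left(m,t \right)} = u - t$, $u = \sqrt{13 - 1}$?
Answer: $-14791 + 2 \sqrt{3} \approx -14788.0$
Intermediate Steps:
$u = 2 \sqrt{3}$ ($u = \sqrt{12} = 2 \sqrt{3} \approx 3.4641$)
$s{\left(m,t \right)} = - t + 2 \sqrt{3}$ ($s{\left(m,t \right)} = 2 \sqrt{3} - t = - t + 2 \sqrt{3}$)
$U{\left(j,X \right)} = 21 + 2 \sqrt{3}$ ($U{\left(j,X \right)} = 5 + \left(\left(-1\right) \left(-16\right) + 2 \sqrt{3}\right) = 5 + \left(16 + 2 \sqrt{3}\right) = 21 + 2 \sqrt{3}$)
$U{\left(-431,-562 \right)} - 14812 = \left(21 + 2 \sqrt{3}\right) - 14812 = -14791 + 2 \sqrt{3}$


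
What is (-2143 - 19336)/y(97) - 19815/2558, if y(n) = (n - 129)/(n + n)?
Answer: 2664590657/20464 ≈ 1.3021e+5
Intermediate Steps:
y(n) = (-129 + n)/(2*n) (y(n) = (-129 + n)/((2*n)) = (-129 + n)*(1/(2*n)) = (-129 + n)/(2*n))
(-2143 - 19336)/y(97) - 19815/2558 = (-2143 - 19336)/(((½)*(-129 + 97)/97)) - 19815/2558 = -21479/((½)*(1/97)*(-32)) - 19815*1/2558 = -21479/(-16/97) - 19815/2558 = -21479*(-97/16) - 19815/2558 = 2083463/16 - 19815/2558 = 2664590657/20464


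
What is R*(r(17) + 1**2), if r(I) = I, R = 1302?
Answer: 23436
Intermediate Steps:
R*(r(17) + 1**2) = 1302*(17 + 1**2) = 1302*(17 + 1) = 1302*18 = 23436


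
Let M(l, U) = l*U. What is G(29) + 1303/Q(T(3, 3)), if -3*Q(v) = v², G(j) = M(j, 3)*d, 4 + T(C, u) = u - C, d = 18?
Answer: 21147/16 ≈ 1321.7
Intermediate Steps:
T(C, u) = -4 + u - C (T(C, u) = -4 + (u - C) = -4 + u - C)
M(l, U) = U*l
G(j) = 54*j (G(j) = (3*j)*18 = 54*j)
Q(v) = -v²/3
G(29) + 1303/Q(T(3, 3)) = 54*29 + 1303/((-(-4 + 3 - 1*3)²/3)) = 1566 + 1303/((-(-4 + 3 - 3)²/3)) = 1566 + 1303/((-⅓*(-4)²)) = 1566 + 1303/((-⅓*16)) = 1566 + 1303/(-16/3) = 1566 + 1303*(-3/16) = 1566 - 3909/16 = 21147/16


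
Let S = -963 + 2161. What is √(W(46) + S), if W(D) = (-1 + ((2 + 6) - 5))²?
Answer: √1202 ≈ 34.670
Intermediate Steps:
W(D) = 4 (W(D) = (-1 + (8 - 5))² = (-1 + 3)² = 2² = 4)
S = 1198
√(W(46) + S) = √(4 + 1198) = √1202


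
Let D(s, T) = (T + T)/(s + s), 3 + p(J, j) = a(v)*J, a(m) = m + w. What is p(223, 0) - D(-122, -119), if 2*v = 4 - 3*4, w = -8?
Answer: -326957/122 ≈ -2680.0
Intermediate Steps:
v = -4 (v = (4 - 3*4)/2 = (4 - 12)/2 = (1/2)*(-8) = -4)
a(m) = -8 + m (a(m) = m - 8 = -8 + m)
p(J, j) = -3 - 12*J (p(J, j) = -3 + (-8 - 4)*J = -3 - 12*J)
D(s, T) = T/s (D(s, T) = (2*T)/((2*s)) = (2*T)*(1/(2*s)) = T/s)
p(223, 0) - D(-122, -119) = (-3 - 12*223) - (-119)/(-122) = (-3 - 2676) - (-119)*(-1)/122 = -2679 - 1*119/122 = -2679 - 119/122 = -326957/122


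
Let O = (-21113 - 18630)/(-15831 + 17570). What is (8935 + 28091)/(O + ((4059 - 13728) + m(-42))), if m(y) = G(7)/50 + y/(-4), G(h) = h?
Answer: -804852675/210445388 ≈ -3.8245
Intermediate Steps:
O = -39743/1739 ≈ -22.854
m(y) = 7/50 - y/4 (m(y) = 7/50 + y/(-4) = 7*(1/50) + y*(-¼) = 7/50 - y/4)
(8935 + 28091)/(O + ((4059 - 13728) + m(-42))) = (8935 + 28091)/(-39743/1739 + ((4059 - 13728) + (7/50 - ¼*(-42)))) = 37026/(-39743/1739 + (-9669 + (7/50 + 21/2))) = 37026/(-39743/1739 + (-9669 + 266/25)) = 37026/(-39743/1739 - 241459/25) = 37026/(-420890776/43475) = 37026*(-43475/420890776) = -804852675/210445388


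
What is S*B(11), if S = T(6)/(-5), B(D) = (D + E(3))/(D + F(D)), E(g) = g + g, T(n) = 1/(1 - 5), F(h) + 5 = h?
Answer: 1/20 ≈ 0.050000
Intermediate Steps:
F(h) = -5 + h
T(n) = -¼ (T(n) = 1/(-4) = -¼)
E(g) = 2*g
B(D) = (6 + D)/(-5 + 2*D) (B(D) = (D + 2*3)/(D + (-5 + D)) = (D + 6)/(-5 + 2*D) = (6 + D)/(-5 + 2*D))
S = 1/20 (S = -¼/(-5) = -⅕*(-¼) = 1/20 ≈ 0.050000)
S*B(11) = ((6 + 11)/(-5 + 2*11))/20 = (17/(-5 + 22))/20 = (17/17)/20 = ((1/17)*17)/20 = (1/20)*1 = 1/20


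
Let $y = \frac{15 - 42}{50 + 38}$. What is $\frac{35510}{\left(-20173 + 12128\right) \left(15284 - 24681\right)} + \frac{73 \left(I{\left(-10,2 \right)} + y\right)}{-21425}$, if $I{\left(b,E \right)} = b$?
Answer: $\frac{1014485400903}{28506820014200} \approx 0.035587$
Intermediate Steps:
$y = - \frac{27}{88} \approx -0.30682$
$\frac{35510}{\left(-20173 + 12128\right) \left(15284 - 24681\right)} + \frac{73 \left(I{\left(-10,2 \right)} + y\right)}{-21425} = \frac{35510}{\left(-20173 + 12128\right) \left(15284 - 24681\right)} + \frac{73 \left(-10 - \frac{27}{88}\right)}{-21425} = \frac{35510}{\left(-8045\right) \left(-9397\right)} + 73 \left(- \frac{907}{88}\right) \left(- \frac{1}{21425}\right) = \frac{35510}{75598865} - - \frac{66211}{1885400} = 35510 \cdot \frac{1}{75598865} + \frac{66211}{1885400} = \frac{7102}{15119773} + \frac{66211}{1885400} = \frac{1014485400903}{28506820014200}$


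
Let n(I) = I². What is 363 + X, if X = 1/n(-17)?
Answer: 104908/289 ≈ 363.00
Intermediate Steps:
X = 1/289 (X = 1/((-17)²) = 1/289 ≈ 0.0034602)
363 + X = 363 + 1/289 = 104908/289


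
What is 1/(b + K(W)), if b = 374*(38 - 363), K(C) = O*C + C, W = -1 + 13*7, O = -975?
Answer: -1/209210 ≈ -4.7799e-6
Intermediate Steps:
W = 90 (W = -1 + 91 = 90)
K(C) = -974*C (K(C) = -975*C + C = -974*C)
b = -121550 (b = 374*(-325) = -121550)
1/(b + K(W)) = 1/(-121550 - 974*90) = 1/(-121550 - 87660) = 1/(-209210) = -1/209210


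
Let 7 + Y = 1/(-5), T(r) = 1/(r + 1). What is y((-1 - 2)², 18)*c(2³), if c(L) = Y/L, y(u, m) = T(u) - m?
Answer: 1611/100 ≈ 16.110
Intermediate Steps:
T(r) = 1/(1 + r)
Y = -36/5 (Y = -7 + 1/(-5) = -7 - ⅕ = -36/5 ≈ -7.2000)
y(u, m) = 1/(1 + u) - m
c(L) = -36/(5*L)
y((-1 - 2)², 18)*c(2³) = ((1 - 1*18*(1 + (-1 - 2)²))/(1 + (-1 - 2)²))*(-36/(5*(2³))) = ((1 - 1*18*(1 + (-3)²))/(1 + (-3)²))*(-36/5/8) = ((1 - 1*18*(1 + 9))/(1 + 9))*(-36/5*⅛) = ((1 - 1*18*10)/10)*(-9/10) = ((1 - 180)/10)*(-9/10) = ((⅒)*(-179))*(-9/10) = -179/10*(-9/10) = 1611/100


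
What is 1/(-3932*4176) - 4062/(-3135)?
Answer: 22232722283/17158933440 ≈ 1.2957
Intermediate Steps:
1/(-3932*4176) - 4062/(-3135) = -1/3932*1/4176 - 4062*(-1/3135) = -1/16420032 + 1354/1045 = 22232722283/17158933440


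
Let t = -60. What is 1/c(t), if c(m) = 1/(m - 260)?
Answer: -320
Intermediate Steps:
c(m) = 1/(-260 + m)
1/c(t) = 1/(1/(-260 - 60)) = 1/(1/(-320)) = 1/(-1/320) = -320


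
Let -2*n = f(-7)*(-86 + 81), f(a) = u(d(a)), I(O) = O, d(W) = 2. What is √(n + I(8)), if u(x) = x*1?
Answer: √13 ≈ 3.6056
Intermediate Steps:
u(x) = x
f(a) = 2
n = 5 (n = -(-86 + 81) = -(-5) = -½*(-10) = 5)
√(n + I(8)) = √(5 + 8) = √13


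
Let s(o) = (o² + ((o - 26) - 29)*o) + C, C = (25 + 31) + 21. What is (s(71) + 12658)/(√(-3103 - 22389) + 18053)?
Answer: 341418336/325936301 - 37824*I*√6373/325936301 ≈ 1.0475 - 0.0092642*I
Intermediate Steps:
C = 77 (C = 56 + 21 = 77)
s(o) = 77 + o² + o*(-55 + o) (s(o) = (o² + ((o - 26) - 29)*o) + 77 = (o² + ((-26 + o) - 29)*o) + 77 = (o² + (-55 + o)*o) + 77 = (o² + o*(-55 + o)) + 77 = 77 + o² + o*(-55 + o))
(s(71) + 12658)/(√(-3103 - 22389) + 18053) = ((77 - 55*71 + 2*71²) + 12658)/(√(-3103 - 22389) + 18053) = ((77 - 3905 + 2*5041) + 12658)/(√(-25492) + 18053) = ((77 - 3905 + 10082) + 12658)/(2*I*√6373 + 18053) = (6254 + 12658)/(18053 + 2*I*√6373) = 18912/(18053 + 2*I*√6373)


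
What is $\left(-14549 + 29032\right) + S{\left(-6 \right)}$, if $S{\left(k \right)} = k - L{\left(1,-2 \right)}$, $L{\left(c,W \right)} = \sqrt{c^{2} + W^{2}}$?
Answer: $14477 - \sqrt{5} \approx 14475.0$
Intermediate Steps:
$L{\left(c,W \right)} = \sqrt{W^{2} + c^{2}}$
$S{\left(k \right)} = k - \sqrt{5}$ ($S{\left(k \right)} = k - \sqrt{\left(-2\right)^{2} + 1^{2}} = k - \sqrt{4 + 1} = k - \sqrt{5}$)
$\left(-14549 + 29032\right) + S{\left(-6 \right)} = \left(-14549 + 29032\right) - \left(6 + \sqrt{5}\right) = 14483 - \left(6 + \sqrt{5}\right) = 14477 - \sqrt{5}$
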